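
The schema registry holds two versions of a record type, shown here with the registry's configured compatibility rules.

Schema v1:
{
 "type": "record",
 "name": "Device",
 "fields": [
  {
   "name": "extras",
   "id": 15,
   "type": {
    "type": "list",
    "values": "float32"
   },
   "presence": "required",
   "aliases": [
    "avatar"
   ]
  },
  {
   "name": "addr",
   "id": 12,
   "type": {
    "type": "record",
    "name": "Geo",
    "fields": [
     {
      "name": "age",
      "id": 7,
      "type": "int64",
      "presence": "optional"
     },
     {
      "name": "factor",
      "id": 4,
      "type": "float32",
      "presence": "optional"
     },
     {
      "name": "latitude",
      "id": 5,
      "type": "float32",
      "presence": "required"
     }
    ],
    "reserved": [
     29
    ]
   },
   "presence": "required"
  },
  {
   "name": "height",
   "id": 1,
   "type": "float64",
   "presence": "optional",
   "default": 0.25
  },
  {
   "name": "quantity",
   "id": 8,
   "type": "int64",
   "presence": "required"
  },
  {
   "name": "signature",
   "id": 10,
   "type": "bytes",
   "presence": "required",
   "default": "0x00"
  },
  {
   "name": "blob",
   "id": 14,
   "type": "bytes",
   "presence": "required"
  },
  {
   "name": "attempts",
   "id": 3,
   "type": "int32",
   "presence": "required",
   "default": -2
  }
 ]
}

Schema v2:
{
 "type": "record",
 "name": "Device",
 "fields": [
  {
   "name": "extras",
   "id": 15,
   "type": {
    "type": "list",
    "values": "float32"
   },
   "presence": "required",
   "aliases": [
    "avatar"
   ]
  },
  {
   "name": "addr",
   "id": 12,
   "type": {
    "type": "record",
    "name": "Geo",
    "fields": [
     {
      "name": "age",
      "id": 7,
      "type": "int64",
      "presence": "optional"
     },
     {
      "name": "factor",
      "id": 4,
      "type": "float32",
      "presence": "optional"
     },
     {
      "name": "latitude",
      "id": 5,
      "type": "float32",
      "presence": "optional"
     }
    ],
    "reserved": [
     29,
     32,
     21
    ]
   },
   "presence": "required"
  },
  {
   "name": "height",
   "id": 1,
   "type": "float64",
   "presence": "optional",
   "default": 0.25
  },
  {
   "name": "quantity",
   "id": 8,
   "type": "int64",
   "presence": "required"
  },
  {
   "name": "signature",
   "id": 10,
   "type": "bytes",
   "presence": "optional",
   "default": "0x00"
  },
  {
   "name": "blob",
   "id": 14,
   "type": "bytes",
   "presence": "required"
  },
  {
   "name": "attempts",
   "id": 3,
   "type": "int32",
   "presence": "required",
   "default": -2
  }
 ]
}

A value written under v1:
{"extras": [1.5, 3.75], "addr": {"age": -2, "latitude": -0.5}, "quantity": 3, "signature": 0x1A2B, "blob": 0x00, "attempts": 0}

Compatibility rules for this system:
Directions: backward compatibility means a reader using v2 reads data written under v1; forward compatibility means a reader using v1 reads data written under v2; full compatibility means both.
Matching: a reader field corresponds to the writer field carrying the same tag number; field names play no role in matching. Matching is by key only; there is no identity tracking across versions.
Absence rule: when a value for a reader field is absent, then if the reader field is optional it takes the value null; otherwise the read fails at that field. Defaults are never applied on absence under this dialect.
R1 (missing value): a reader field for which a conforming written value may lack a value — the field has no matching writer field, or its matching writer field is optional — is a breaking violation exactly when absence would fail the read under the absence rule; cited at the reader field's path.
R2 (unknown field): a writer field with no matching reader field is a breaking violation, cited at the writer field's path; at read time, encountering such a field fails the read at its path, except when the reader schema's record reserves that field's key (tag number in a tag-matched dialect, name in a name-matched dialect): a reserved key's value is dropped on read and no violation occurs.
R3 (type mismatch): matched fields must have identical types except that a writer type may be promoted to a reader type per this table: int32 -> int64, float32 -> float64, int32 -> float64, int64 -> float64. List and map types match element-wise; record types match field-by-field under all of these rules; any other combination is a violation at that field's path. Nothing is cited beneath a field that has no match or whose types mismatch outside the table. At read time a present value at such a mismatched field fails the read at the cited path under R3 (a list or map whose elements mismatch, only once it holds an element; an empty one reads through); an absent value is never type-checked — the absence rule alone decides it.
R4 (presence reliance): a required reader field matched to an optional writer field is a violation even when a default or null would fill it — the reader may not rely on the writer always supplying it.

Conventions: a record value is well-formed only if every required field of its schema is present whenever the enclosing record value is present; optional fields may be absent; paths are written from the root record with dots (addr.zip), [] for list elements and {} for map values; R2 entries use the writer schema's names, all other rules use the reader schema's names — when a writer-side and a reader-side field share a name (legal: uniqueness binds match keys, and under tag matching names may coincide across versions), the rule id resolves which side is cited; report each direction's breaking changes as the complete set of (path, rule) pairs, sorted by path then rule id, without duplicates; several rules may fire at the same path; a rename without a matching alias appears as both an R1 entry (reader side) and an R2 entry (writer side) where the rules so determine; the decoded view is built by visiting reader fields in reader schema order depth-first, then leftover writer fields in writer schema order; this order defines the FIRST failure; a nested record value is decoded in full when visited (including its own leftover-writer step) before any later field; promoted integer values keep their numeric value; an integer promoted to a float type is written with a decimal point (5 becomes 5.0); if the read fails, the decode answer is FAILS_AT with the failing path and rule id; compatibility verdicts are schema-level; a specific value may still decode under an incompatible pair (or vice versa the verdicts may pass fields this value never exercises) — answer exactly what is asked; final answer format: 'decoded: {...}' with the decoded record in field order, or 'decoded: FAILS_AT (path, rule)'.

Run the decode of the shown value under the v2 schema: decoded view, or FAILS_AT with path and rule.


decoded: {"extras": [1.5, 3.75], "addr": {"age": -2, "factor": null, "latitude": -0.5}, "height": null, "quantity": 3, "signature": 0x1A2B, "blob": 0x00, "attempts": 0}

in Device below, arrows point writer -> reader
decode (reader v2):
  extras := [1.5, 3.75]
  addr.age := -2
  addr.factor := null (not supplied -> null)
  addr.latitude := -0.5
  height := null (not supplied -> null)
  quantity := 3
  signature := 0x1A2B
  blob := 0x00
  attempts := 0
  => decoded: {"extras": [1.5, 3.75], "addr": {"age": -2, "factor": null, "latitude": -0.5}, "height": null, "quantity": 3, "signature": 0x1A2B, "blob": 0x00, "attempts": 0}
the rest of the Device diff is inert for this question:
  field latitude in record Geo: required changed to optional -> changes Device's schema-level verdicts only — the decode of this value is the same
  field signature in record Device: required changed to optional -> changes Device's schema-level verdicts only — the decode of this value is the same


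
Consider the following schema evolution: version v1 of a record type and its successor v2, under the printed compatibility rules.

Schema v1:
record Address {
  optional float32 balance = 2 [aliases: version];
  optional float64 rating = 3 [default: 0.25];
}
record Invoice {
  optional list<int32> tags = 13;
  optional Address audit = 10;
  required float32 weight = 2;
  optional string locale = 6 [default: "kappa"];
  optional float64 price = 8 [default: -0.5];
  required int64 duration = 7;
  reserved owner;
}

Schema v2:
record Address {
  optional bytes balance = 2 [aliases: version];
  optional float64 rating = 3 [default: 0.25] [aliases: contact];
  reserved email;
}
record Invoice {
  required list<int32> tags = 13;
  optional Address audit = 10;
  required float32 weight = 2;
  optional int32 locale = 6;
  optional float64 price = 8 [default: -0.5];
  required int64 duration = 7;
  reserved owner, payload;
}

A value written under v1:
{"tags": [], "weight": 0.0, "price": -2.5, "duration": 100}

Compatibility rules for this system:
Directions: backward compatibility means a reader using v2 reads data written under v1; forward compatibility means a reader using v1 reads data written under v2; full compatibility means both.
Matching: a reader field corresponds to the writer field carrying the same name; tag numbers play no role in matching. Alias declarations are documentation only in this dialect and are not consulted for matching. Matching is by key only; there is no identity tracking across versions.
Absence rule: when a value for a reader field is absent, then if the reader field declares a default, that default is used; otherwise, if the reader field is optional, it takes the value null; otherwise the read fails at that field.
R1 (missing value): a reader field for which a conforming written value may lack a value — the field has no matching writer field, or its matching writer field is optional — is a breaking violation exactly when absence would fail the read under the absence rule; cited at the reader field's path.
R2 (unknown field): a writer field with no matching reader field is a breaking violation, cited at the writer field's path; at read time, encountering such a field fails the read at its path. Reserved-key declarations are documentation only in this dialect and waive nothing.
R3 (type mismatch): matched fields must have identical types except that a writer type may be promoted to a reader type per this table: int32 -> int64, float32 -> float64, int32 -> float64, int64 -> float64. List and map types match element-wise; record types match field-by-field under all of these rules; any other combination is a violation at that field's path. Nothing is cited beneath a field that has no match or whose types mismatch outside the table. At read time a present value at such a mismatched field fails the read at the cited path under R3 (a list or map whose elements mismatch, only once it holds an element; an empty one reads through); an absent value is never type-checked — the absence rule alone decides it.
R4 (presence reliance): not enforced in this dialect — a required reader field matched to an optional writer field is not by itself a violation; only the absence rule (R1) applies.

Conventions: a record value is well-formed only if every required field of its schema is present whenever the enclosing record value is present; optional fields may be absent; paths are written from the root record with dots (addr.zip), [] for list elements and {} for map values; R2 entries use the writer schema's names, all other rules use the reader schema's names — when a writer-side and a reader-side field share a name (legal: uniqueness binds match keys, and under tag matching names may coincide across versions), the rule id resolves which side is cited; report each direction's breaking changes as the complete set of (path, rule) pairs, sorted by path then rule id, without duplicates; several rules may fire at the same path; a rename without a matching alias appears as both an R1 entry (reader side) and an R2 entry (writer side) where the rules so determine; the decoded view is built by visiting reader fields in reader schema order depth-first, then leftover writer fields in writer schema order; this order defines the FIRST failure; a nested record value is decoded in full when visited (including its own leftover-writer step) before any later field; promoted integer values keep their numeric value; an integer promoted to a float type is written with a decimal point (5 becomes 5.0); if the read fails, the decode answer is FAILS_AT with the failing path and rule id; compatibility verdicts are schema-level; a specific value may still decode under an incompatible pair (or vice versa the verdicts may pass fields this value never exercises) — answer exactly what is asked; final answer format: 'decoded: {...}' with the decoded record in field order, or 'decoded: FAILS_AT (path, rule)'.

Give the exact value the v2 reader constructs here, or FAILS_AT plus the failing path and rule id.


decoded: {"tags": [], "audit": null, "weight": 0.0, "locale": null, "price": -2.5, "duration": 100}

arrows below run writer -> reader for Invoice
migrating the Invoice value to v2:
  tags := []
  audit := null (missing; optional => null)
  weight := 0.0
  locale := null (missing; optional => null)
  price := -2.5
  duration := 100
  => decoded: {"tags": [], "audit": null, "weight": 0.0, "locale": null, "price": -2.5, "duration": 100}
ruling out the remaining Invoice differences:
  field tags in record Invoice: optional changed to required -> schema-level compatibility only; this Invoice value's decode is unchanged
  field balance in record Address: type float32 changed to bytes -> schema-level compatibility only; this Invoice value's decode is unchanged


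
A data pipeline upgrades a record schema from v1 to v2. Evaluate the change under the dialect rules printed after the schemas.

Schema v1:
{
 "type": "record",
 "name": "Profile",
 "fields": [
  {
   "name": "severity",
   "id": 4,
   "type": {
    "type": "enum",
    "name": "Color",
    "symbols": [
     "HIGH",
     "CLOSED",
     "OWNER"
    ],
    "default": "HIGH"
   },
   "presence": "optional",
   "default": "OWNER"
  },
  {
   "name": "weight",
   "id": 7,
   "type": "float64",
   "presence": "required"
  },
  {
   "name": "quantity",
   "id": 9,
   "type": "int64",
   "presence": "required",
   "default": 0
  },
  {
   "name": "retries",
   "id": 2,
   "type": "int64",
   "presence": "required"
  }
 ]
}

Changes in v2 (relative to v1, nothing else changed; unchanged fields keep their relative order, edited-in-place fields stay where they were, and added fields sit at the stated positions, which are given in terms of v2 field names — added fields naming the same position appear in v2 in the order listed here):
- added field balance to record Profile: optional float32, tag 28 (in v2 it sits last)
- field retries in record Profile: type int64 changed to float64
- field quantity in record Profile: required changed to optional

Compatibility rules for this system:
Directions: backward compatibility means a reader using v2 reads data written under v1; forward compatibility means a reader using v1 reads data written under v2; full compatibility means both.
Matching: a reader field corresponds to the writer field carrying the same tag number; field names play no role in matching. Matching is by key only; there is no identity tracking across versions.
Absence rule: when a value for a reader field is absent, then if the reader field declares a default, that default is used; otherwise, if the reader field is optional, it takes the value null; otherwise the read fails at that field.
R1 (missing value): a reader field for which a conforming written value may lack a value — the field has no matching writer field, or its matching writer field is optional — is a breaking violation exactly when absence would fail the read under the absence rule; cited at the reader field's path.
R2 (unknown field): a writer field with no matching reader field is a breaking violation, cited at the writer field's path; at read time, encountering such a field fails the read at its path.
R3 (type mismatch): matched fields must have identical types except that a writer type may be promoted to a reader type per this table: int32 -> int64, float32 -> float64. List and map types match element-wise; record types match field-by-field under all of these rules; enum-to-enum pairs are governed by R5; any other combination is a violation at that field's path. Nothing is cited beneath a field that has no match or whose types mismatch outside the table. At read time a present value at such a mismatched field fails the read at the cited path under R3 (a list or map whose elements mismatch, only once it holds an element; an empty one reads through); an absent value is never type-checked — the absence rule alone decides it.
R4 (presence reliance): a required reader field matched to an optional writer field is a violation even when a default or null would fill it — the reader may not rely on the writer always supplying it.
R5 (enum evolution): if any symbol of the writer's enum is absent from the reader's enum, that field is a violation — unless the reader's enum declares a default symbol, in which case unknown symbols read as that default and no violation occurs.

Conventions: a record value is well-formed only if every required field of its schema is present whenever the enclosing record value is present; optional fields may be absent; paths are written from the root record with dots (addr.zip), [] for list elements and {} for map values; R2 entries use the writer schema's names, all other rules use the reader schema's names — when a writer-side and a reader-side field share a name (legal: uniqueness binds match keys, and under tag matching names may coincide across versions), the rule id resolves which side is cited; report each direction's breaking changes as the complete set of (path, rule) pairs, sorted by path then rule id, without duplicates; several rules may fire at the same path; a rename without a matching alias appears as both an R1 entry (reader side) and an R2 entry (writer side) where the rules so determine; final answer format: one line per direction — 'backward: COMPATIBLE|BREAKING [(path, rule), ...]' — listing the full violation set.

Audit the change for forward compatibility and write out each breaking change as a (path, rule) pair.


forward: BREAKING [(balance, R2), (quantity, R4), (retries, R3)]

in Profile below, arrows point writer -> reader
forward on Profile — v1 reading data written by v2:
  severity: paired with writer severity (Color -> Color; writer optional)
  weight: paired with writer weight (float64 -> float64; writer required)
  quantity: paired with writer quantity (int64 -> int64; writer optional)
  retries: paired with writer retries (float64 -> int64; writer required)
  leftover writer field: balance
  breaking: (balance, R2)
  breaking: (quantity, R4)
  breaking: (retries, R3)
  => 3 violation(s): forward is BREAKING for Profile


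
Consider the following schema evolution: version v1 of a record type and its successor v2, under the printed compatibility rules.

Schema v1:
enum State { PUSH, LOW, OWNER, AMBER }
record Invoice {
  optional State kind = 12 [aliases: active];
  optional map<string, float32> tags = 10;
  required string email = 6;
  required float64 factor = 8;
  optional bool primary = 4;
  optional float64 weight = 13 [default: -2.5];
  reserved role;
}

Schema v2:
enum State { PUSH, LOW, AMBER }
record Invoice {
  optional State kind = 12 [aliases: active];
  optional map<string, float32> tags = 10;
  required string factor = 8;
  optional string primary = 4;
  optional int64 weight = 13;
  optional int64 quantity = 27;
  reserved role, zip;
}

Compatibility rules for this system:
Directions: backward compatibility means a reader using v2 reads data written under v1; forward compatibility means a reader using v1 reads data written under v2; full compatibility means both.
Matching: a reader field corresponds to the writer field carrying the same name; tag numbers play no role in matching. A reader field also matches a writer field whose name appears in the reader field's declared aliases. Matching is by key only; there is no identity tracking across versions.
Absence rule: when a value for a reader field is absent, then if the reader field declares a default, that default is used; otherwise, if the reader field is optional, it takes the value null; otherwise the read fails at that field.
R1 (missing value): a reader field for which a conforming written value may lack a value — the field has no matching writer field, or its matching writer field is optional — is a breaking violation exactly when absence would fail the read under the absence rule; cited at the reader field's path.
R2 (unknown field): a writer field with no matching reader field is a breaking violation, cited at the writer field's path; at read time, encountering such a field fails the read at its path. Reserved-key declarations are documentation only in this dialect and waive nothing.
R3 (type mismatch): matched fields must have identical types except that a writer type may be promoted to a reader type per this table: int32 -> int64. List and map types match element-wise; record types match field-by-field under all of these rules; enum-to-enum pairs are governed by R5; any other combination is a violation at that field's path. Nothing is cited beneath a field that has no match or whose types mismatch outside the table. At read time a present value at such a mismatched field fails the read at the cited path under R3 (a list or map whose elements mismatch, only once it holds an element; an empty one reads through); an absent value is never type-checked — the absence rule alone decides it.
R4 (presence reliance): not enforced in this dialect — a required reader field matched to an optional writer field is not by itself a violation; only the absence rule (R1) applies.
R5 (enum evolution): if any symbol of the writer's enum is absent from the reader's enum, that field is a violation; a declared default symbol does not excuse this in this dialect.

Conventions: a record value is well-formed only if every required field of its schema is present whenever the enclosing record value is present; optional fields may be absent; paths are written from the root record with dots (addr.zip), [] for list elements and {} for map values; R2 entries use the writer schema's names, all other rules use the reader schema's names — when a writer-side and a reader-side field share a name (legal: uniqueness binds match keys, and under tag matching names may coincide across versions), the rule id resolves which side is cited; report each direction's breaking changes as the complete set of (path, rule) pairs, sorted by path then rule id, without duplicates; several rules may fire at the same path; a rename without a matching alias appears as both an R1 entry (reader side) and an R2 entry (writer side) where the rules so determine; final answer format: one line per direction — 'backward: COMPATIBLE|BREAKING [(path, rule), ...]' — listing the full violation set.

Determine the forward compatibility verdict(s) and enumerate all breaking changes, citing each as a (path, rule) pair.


forward: BREAKING [(email, R1), (factor, R3), (primary, R3), (quantity, R2), (weight, R3)]

each type pair in Invoice: writer, then reader
checking forward for Invoice: reader v1 against writer v2:
  kind: paired with writer kind (State -> State; writer optional)
  tags: paired with writer tags (map<string, float32> -> map<string, float32>; writer optional)
  email: no writer match
  factor: paired with writer factor (string -> float64; writer required)
  primary: paired with writer primary (string -> bool; writer optional)
  weight: paired with writer weight (int64 -> float64; writer optional)
  writer field quantity has no reader counterpart
  breaking: (email, R1)
  breaking: (factor, R3)
  breaking: (primary, R3)
  breaking: (quantity, R2)
  breaking: (weight, R3)
  => forward verdict for Invoice: BREAKING, 5 violation(s)
remaining Invoice differences; none change what is asked:
  enum State (field kind in record Invoice): symbol OWNER removed -> its effect on Invoice is confined to the backward direction, not asked


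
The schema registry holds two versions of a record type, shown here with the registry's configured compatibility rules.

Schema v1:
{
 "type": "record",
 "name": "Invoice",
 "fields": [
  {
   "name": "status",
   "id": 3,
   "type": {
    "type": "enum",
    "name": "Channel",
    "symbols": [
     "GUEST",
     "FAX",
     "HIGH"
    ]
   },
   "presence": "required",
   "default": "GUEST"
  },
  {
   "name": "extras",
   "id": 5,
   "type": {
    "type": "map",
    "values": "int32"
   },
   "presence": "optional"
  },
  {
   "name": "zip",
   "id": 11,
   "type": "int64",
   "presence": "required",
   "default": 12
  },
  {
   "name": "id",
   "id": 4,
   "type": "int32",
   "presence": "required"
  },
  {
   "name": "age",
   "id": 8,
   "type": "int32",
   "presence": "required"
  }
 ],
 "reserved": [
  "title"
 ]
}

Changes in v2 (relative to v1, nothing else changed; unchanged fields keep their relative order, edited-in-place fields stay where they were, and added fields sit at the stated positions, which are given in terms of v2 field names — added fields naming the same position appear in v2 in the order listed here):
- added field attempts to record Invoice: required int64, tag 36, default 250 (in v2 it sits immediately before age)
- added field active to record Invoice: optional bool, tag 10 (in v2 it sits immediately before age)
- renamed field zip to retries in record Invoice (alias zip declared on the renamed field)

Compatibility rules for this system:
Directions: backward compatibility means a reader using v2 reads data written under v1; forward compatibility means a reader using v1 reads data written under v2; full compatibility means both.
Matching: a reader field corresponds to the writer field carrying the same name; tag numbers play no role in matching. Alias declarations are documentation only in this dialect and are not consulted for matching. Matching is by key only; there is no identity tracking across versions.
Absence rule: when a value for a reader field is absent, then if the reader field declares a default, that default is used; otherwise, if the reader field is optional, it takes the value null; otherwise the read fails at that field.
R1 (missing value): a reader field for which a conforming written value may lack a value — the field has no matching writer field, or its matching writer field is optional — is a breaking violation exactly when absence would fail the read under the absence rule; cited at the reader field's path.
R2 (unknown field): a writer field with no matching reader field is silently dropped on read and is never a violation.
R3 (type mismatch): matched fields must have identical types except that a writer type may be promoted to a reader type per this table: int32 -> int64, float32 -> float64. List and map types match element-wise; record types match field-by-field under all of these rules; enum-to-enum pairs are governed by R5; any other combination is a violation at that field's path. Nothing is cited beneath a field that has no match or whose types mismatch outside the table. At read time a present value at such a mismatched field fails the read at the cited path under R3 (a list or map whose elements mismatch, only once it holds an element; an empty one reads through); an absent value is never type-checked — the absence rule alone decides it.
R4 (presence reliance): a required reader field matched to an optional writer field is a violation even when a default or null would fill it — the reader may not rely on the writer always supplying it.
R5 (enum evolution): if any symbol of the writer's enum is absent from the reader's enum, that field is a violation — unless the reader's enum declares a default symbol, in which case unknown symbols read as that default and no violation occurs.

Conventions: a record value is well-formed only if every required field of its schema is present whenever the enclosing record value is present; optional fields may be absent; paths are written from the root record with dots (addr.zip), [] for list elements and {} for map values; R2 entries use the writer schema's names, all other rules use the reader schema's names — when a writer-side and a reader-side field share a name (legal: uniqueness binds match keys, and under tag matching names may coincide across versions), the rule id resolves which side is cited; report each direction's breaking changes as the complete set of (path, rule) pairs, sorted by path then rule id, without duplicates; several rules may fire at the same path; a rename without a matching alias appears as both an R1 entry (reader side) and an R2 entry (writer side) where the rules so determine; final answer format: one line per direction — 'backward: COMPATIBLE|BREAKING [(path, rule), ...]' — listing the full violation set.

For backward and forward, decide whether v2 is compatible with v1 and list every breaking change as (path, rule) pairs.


backward: COMPATIBLE []; forward: COMPATIBLE []

arrows below run writer -> reader for Invoice
backward for Invoice (reader v2, writer v1):
  writer required, Channel -> Channel: reader status maps from writer status
  writer optional, map<string, int32> -> map<string, int32>: reader extras maps from writer extras
  retries: no writer-side match
  writer required, int32 -> int32: reader id maps from writer id
  attempts: no writer-side match
  active: no writer-side match
  writer required, int32 -> int32: reader age maps from writer age
  writer zip: unknown to reader
  => no violations; backward on Invoice: COMPATIBLE
forward for Invoice (reader v1, writer v2):
  writer required, Channel -> Channel: reader status maps from writer status
  writer optional, map<string, int32> -> map<string, int32>: reader extras maps from writer extras
  zip: no writer-side match
  writer required, int32 -> int32: reader id maps from writer id
  writer required, int32 -> int32: reader age maps from writer age
  writer retries: unknown to reader
  writer attempts: unknown to reader
  writer active: unknown to reader
  => no violations; forward on Invoice: COMPATIBLE


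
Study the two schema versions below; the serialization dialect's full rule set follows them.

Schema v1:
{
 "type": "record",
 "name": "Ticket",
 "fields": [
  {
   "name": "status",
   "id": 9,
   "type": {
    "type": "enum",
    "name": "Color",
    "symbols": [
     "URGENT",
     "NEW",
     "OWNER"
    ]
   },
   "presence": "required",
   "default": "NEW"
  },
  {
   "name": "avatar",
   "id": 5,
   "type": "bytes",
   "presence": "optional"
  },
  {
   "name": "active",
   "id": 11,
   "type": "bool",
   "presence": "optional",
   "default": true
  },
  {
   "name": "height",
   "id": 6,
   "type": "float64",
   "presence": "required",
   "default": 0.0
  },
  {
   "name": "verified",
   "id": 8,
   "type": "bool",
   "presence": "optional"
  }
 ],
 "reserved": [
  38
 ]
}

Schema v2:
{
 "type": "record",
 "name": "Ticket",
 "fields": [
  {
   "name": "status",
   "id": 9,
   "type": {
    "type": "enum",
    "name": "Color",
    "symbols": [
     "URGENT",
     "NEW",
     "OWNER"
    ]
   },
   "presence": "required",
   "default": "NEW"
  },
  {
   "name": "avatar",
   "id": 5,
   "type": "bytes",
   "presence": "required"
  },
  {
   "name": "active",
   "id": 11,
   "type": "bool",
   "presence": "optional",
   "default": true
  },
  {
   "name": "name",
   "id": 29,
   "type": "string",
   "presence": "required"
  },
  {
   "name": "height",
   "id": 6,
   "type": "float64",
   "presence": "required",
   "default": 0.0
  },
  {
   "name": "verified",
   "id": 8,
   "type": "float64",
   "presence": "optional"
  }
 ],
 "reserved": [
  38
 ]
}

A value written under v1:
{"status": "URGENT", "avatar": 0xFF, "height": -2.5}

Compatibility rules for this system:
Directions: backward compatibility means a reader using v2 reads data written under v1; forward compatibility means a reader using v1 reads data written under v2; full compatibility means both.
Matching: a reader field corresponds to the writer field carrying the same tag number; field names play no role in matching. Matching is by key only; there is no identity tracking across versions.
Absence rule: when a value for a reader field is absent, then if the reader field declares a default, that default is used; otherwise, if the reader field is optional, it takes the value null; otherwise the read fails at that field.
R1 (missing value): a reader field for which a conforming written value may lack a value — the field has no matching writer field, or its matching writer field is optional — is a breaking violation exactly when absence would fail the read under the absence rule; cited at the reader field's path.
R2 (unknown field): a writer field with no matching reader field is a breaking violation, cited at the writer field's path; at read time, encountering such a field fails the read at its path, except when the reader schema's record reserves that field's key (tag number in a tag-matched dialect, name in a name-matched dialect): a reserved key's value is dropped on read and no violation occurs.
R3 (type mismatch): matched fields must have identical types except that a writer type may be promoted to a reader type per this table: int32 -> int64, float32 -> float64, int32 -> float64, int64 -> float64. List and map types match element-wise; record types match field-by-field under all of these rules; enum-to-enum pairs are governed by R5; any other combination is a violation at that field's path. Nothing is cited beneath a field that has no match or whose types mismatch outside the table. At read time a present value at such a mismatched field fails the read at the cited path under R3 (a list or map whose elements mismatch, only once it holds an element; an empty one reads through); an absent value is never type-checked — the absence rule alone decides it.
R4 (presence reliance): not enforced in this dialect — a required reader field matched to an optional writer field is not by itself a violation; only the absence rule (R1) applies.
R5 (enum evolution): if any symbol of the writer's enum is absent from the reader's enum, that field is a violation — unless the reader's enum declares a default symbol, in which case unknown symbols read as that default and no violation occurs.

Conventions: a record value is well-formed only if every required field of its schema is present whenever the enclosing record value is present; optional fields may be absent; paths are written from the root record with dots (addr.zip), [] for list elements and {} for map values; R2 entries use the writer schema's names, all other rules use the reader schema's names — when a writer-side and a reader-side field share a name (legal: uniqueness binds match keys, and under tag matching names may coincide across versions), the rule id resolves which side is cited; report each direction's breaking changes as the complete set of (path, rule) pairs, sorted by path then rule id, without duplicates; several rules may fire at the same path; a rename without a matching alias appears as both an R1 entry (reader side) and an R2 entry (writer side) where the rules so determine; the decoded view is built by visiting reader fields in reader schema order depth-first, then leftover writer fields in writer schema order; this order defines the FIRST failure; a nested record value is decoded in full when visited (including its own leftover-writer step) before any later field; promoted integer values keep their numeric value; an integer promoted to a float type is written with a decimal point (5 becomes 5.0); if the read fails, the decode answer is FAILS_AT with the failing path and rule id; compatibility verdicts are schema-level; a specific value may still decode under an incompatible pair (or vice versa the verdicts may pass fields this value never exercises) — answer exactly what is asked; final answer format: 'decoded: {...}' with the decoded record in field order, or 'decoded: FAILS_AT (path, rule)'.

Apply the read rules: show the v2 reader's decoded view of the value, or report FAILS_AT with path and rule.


in Ticket below, arrows point writer -> reader
decoding the Ticket value with the v2 reader:
  status := "URGENT"
  avatar := 0xFF
  active := true (no value, default fills)
  read fails at name under R1 (no fill)
  => FAILS_AT (name, R1)
the rest of the Ticket diff is inert for this question:
  field verified in record Ticket: type bool changed to float64 -> shifts the Ticket verdicts, not this decode
  field avatar in record Ticket: optional changed to required -> shifts the Ticket verdicts, not this decode

decoded: FAILS_AT (name, R1)


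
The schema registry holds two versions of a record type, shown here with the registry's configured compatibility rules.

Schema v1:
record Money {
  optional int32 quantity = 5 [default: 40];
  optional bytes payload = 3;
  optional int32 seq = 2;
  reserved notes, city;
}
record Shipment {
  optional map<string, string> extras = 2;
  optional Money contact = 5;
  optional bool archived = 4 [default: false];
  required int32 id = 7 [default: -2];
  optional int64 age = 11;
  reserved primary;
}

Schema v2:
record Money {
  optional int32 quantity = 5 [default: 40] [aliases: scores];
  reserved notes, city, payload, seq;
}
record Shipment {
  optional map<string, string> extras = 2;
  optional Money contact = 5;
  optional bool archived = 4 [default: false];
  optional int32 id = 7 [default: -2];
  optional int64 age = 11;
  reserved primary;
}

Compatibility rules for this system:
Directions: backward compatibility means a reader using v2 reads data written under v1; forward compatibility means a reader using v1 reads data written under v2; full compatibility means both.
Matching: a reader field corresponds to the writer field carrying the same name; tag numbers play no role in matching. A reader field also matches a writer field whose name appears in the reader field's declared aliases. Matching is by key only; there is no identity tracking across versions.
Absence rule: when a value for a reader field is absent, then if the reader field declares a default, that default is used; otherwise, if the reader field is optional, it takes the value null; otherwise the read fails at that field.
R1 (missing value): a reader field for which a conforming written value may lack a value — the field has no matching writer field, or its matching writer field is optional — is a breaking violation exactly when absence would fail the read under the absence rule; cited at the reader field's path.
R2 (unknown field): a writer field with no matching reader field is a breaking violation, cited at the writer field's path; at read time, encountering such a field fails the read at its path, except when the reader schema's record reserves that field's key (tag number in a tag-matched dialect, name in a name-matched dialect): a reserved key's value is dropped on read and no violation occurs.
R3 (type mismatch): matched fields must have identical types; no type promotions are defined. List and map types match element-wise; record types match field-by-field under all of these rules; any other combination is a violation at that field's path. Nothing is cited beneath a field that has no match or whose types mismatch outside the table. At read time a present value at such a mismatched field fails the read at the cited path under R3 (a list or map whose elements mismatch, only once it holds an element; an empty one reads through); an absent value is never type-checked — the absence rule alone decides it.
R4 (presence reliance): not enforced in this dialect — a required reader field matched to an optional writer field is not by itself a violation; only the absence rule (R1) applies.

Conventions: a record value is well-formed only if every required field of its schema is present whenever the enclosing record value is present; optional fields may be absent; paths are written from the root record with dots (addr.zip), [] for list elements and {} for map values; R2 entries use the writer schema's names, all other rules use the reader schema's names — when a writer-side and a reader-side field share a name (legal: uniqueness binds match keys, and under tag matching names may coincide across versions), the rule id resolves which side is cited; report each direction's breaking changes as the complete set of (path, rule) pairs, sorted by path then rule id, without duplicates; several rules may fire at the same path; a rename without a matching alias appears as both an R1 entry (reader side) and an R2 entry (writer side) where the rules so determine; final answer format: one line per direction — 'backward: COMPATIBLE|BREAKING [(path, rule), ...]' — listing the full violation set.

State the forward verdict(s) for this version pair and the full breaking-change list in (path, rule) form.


each type pair in Shipment: writer, then reader
forward analysis of Shipment with v1 as reader and v2 as writer:
  extras: map<string, string> -> map<string, string>, writer optional; from extras
  contact: Money -> Money, writer optional; from contact
  archived: bool -> bool, writer optional; from archived
  id: int32 -> int32, writer optional; from id
  age: int64 -> int64, writer optional; from age
  contact.quantity: int32 -> int32, writer optional; from contact.quantity
  contact.payload has no writer counterpart
  contact.seq has no writer counterpart
  => forward verdict for Shipment: COMPATIBLE, no violations
diffs on Shipment not affecting the asked answer:
  field id in record Shipment: required changed to optional -> no rule fires on it in Shipment's dialect; the asked verdict holds
  removed field payload from record Money (its key "payload" joins the reserved list) -> no rule fires on it in Shipment's dialect; the asked verdict holds
  removed field seq from record Money (its key "seq" joins the reserved list) -> no rule fires on it in Shipment's dialect; the asked verdict holds

forward: COMPATIBLE []
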